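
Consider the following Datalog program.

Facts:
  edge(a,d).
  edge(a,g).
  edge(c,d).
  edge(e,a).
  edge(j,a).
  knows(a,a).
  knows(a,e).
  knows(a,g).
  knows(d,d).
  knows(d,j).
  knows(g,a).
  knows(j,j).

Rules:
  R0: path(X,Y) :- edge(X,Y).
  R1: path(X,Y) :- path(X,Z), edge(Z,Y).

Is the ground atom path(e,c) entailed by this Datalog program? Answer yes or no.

no

round 1: derive path(a,d) via R0 from edge(a,d)
round 1: derive path(a,g) via R0 from edge(a,g)
round 1: derive path(c,d) via R0 from edge(c,d)
round 1: derive path(e,a) via R0 from edge(e,a)
round 1: derive path(j,a) via R0 from edge(j,a)
round 2: derive path(e,d) via R1 from path(e,a), edge(a,d)
round 2: derive path(e,g) via R1 from path(e,a), edge(a,g)
round 2: derive path(j,d) via R1 from path(j,a), edge(a,d)
round 2: derive path(j,g) via R1 from path(j,a), edge(a,g)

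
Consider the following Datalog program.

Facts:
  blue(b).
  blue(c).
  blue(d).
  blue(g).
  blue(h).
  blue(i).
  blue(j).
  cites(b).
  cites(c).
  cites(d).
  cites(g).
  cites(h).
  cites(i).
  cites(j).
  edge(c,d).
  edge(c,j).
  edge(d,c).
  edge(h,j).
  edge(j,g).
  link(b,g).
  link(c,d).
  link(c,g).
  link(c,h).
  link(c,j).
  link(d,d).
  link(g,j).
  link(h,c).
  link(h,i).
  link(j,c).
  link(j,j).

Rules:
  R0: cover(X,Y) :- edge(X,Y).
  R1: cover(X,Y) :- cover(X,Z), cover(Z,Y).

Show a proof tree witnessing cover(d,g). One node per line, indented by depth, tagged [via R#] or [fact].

cover(d,g)  [via R1]
  cover(d,c)  [via R0]
    edge(d,c)  [fact]
  cover(c,g)  [via R1]
    cover(c,j)  [via R0]
      edge(c,j)  [fact]
    cover(j,g)  [via R0]
      edge(j,g)  [fact]

round 1: derive cover(c,d) via R0 from edge(c,d)
round 1: derive cover(c,j) via R0 from edge(c,j)
round 1: derive cover(d,c) via R0 from edge(d,c)
round 1: derive cover(h,j) via R0 from edge(h,j)
round 1: derive cover(j,g) via R0 from edge(j,g)
round 2: derive cover(c,c) via R1 from cover(c,d), cover(d,c)
round 2: derive cover(c,g) via R1 from cover(c,j), cover(j,g)
round 2: derive cover(d,d) via R1 from cover(d,c), cover(c,d)
round 2: derive cover(d,j) via R1 from cover(d,c), cover(c,j)
round 2: derive cover(h,g) via R1 from cover(h,j), cover(j,g)
round 3: derive cover(d,g) via R1 from cover(d,c), cover(c,g)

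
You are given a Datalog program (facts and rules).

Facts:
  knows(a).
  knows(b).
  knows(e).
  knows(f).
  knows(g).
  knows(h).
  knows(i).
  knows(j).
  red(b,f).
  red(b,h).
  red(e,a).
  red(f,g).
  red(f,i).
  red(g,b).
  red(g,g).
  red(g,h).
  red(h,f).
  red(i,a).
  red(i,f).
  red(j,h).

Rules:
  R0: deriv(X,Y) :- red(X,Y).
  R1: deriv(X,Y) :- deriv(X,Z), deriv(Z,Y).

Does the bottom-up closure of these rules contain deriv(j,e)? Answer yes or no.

round 1: derive deriv(b,f) via R0 from red(b,f)
round 1: derive deriv(b,h) via R0 from red(b,h)
round 1: derive deriv(e,a) via R0 from red(e,a)
round 1: derive deriv(f,g) via R0 from red(f,g)
round 1: derive deriv(f,i) via R0 from red(f,i)
round 1: derive deriv(g,b) via R0 from red(g,b)
round 1: derive deriv(g,g) via R0 from red(g,g)
round 1: derive deriv(g,h) via R0 from red(g,h)
round 1: derive deriv(h,f) via R0 from red(h,f)
round 1: derive deriv(i,a) via R0 from red(i,a)
round 1: derive deriv(i,f) via R0 from red(i,f)
round 1: derive deriv(j,h) via R0 from red(j,h)
round 2: derive deriv(b,g) via R1 from deriv(b,f), deriv(f,g)
round 2: derive deriv(b,i) via R1 from deriv(b,f), deriv(f,i)
round 2: derive deriv(f,a) via R1 from deriv(f,i), deriv(i,a)
round 2: derive deriv(f,b) via R1 from deriv(f,g), deriv(g,b)
round 2: derive deriv(f,f) via R1 from deriv(f,i), deriv(i,f)
round 2: derive deriv(f,h) via R1 from deriv(f,g), deriv(g,h)
round 2: derive deriv(g,f) via R1 from deriv(g,b), deriv(b,f)
round 2: derive deriv(h,g) via R1 from deriv(h,f), deriv(f,g)
round 2: derive deriv(h,i) via R1 from deriv(h,f), deriv(f,i)
round 2: derive deriv(i,g) via R1 from deriv(i,f), deriv(f,g)
round 2: derive deriv(i,i) via R1 from deriv(i,f), deriv(f,i)
round 2: derive deriv(j,f) via R1 from deriv(j,h), deriv(h,f)
round 3: derive deriv(b,a) via R1 from deriv(b,f), deriv(f,a)
round 3: derive deriv(b,b) via R1 from deriv(b,f), deriv(f,b)
round 3: derive deriv(g,a) via R1 from deriv(g,f), deriv(f,a)
round 3: derive deriv(g,i) via R1 from deriv(g,b), deriv(b,i)
round 3: derive deriv(h,a) via R1 from deriv(h,f), deriv(f,a)
round 3: derive deriv(h,b) via R1 from deriv(h,f), deriv(f,b)
round 3: derive deriv(h,h) via R1 from deriv(h,f), deriv(f,h)
round 3: derive deriv(i,b) via R1 from deriv(i,f), deriv(f,b)
round 3: derive deriv(i,h) via R1 from deriv(i,f), deriv(f,h)
round 3: derive deriv(j,a) via R1 from deriv(j,f), deriv(f,a)
round 3: derive deriv(j,b) via R1 from deriv(j,f), deriv(f,b)
round 3: derive deriv(j,g) via R1 from deriv(j,f), deriv(f,g)
round 3: derive deriv(j,i) via R1 from deriv(j,f), deriv(f,i)

no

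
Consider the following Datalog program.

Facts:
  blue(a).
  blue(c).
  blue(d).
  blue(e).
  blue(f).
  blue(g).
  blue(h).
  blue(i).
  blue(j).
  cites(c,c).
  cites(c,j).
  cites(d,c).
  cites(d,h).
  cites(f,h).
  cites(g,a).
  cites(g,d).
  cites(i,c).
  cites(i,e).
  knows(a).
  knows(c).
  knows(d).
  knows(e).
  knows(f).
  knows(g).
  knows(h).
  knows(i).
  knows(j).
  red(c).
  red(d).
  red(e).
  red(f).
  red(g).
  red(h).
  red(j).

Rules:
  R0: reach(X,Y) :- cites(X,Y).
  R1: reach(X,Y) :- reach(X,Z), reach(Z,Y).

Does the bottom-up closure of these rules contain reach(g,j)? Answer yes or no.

round 1: derive reach(c,c) via R0 from cites(c,c)
round 1: derive reach(c,j) via R0 from cites(c,j)
round 1: derive reach(d,c) via R0 from cites(d,c)
round 1: derive reach(d,h) via R0 from cites(d,h)
round 1: derive reach(f,h) via R0 from cites(f,h)
round 1: derive reach(g,a) via R0 from cites(g,a)
round 1: derive reach(g,d) via R0 from cites(g,d)
round 1: derive reach(i,c) via R0 from cites(i,c)
round 1: derive reach(i,e) via R0 from cites(i,e)
round 2: derive reach(d,j) via R1 from reach(d,c), reach(c,j)
round 2: derive reach(g,c) via R1 from reach(g,d), reach(d,c)
round 2: derive reach(g,h) via R1 from reach(g,d), reach(d,h)
round 2: derive reach(i,j) via R1 from reach(i,c), reach(c,j)
round 3: derive reach(g,j) via R1 from reach(g,c), reach(c,j)

yes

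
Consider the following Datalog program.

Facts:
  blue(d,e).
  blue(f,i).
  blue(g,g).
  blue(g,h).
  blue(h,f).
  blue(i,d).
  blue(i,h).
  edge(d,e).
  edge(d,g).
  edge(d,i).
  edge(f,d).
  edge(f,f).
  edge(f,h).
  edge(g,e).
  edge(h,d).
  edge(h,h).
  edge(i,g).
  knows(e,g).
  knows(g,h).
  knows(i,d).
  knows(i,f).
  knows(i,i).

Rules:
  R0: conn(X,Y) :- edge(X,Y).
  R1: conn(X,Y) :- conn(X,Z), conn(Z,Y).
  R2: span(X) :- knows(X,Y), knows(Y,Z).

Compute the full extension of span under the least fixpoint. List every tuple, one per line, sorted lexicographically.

round 1: derive span(e) via R2 from knows(e,g), knows(g,h)
round 1: derive span(i) via R2 from knows(i,i), knows(i,d)

span(e)
span(i)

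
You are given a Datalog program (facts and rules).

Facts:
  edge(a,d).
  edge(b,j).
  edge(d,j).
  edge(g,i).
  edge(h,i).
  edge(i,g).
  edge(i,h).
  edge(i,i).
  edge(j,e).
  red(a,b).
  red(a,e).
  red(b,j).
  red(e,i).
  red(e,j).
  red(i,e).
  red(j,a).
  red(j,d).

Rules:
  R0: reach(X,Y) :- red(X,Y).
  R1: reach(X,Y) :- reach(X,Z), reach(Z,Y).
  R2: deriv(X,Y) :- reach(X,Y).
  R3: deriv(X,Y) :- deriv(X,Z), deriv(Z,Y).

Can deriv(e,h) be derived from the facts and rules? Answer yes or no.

round 1: derive reach(a,b) via R0 from red(a,b)
round 1: derive reach(a,e) via R0 from red(a,e)
round 1: derive reach(b,j) via R0 from red(b,j)
round 1: derive reach(e,i) via R0 from red(e,i)
round 1: derive reach(e,j) via R0 from red(e,j)
round 1: derive reach(i,e) via R0 from red(i,e)
round 1: derive reach(j,a) via R0 from red(j,a)
round 1: derive reach(j,d) via R0 from red(j,d)
round 2: derive reach(a,i) via R1 from reach(a,e), reach(e,i)
round 2: derive reach(a,j) via R1 from reach(a,b), reach(b,j)
round 2: derive reach(b,a) via R1 from reach(b,j), reach(j,a)
round 2: derive reach(b,d) via R1 from reach(b,j), reach(j,d)
round 2: derive reach(e,a) via R1 from reach(e,j), reach(j,a)
round 2: derive reach(e,d) via R1 from reach(e,j), reach(j,d)
round 2: derive reach(e,e) via R1 from reach(e,i), reach(i,e)
round 2: derive reach(i,i) via R1 from reach(i,e), reach(e,i)
round 2: derive reach(i,j) via R1 from reach(i,e), reach(e,j)
round 2: derive reach(j,b) via R1 from reach(j,a), reach(a,b)
round 2: derive reach(j,e) via R1 from reach(j,a), reach(a,e)
round 2: derive deriv(a,b) via R2 from reach(a,b)
round 2: derive deriv(a,e) via R2 from reach(a,e)
round 2: derive deriv(b,j) via R2 from reach(b,j)
round 2: derive deriv(e,i) via R2 from reach(e,i)
round 2: derive deriv(e,j) via R2 from reach(e,j)
round 2: derive deriv(i,e) via R2 from reach(i,e)
round 2: derive deriv(j,a) via R2 from reach(j,a)
round 2: derive deriv(j,d) via R2 from reach(j,d)
round 3: derive reach(a,a) via R1 from reach(a,b), reach(b,a)
round 3: derive reach(a,d) via R1 from reach(a,b), reach(b,d)
round 3: derive reach(b,b) via R1 from reach(b,a), reach(a,b)
round 3: derive reach(b,e) via R1 from reach(b,a), reach(a,e)
round 3: derive reach(b,i) via R1 from reach(b,a), reach(a,i)
round 3: derive reach(e,b) via R1 from reach(e,a), reach(a,b)
round 3: derive reach(i,a) via R1 from reach(i,e), reach(e,a)
round 3: derive reach(i,b) via R1 from reach(i,j), reach(j,b)
round 3: derive reach(i,d) via R1 from reach(i,e), reach(e,d)
round 3: derive reach(j,i) via R1 from reach(j,a), reach(a,i)
round 3: derive reach(j,j) via R1 from reach(j,a), reach(a,j)
round 3: derive deriv(a,i) via R2 from reach(a,i)
round 3: derive deriv(a,j) via R2 from reach(a,j)
round 3: derive deriv(b,a) via R2 from reach(b,a)
round 3: derive deriv(b,d) via R2 from reach(b,d)
round 3: derive deriv(e,a) via R2 from reach(e,a)
round 3: derive deriv(e,d) via R2 from reach(e,d)
round 3: derive deriv(e,e) via R2 from reach(e,e)
round 3: derive deriv(i,i) via R2 from reach(i,i)
round 3: derive deriv(i,j) via R2 from reach(i,j)
round 3: derive deriv(j,b) via R2 from reach(j,b)
round 3: derive deriv(j,e) via R2 from reach(j,e)
round 4: derive deriv(a,a) via R2 from reach(a,a)
round 4: derive deriv(a,d) via R2 from reach(a,d)
round 4: derive deriv(b,b) via R2 from reach(b,b)
round 4: derive deriv(b,e) via R2 from reach(b,e)
round 4: derive deriv(b,i) via R2 from reach(b,i)
round 4: derive deriv(e,b) via R2 from reach(e,b)
round 4: derive deriv(i,a) via R2 from reach(i,a)
round 4: derive deriv(i,b) via R2 from reach(i,b)
round 4: derive deriv(i,d) via R2 from reach(i,d)
round 4: derive deriv(j,i) via R2 from reach(j,i)
round 4: derive deriv(j,j) via R2 from reach(j,j)

no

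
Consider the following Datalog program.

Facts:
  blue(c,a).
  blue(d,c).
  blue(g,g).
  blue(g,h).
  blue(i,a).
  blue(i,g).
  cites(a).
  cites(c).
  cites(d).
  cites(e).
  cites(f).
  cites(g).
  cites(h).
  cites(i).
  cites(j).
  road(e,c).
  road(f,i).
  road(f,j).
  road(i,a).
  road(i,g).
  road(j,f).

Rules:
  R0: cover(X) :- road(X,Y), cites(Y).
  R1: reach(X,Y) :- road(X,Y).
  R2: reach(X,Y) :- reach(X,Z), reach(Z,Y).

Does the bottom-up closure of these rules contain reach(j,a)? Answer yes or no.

round 1: derive reach(e,c) via R1 from road(e,c)
round 1: derive reach(f,i) via R1 from road(f,i)
round 1: derive reach(f,j) via R1 from road(f,j)
round 1: derive reach(i,a) via R1 from road(i,a)
round 1: derive reach(i,g) via R1 from road(i,g)
round 1: derive reach(j,f) via R1 from road(j,f)
round 2: derive reach(f,a) via R2 from reach(f,i), reach(i,a)
round 2: derive reach(f,f) via R2 from reach(f,j), reach(j,f)
round 2: derive reach(f,g) via R2 from reach(f,i), reach(i,g)
round 2: derive reach(j,i) via R2 from reach(j,f), reach(f,i)
round 2: derive reach(j,j) via R2 from reach(j,f), reach(f,j)
round 3: derive reach(j,a) via R2 from reach(j,f), reach(f,a)
round 3: derive reach(j,g) via R2 from reach(j,f), reach(f,g)

yes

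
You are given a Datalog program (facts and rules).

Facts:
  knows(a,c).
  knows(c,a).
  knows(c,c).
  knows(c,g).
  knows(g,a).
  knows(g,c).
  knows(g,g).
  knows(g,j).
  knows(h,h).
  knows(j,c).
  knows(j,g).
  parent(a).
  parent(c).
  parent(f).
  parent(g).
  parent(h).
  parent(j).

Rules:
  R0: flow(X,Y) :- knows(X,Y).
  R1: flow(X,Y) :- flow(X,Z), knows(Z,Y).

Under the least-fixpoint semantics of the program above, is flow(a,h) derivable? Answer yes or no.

no

round 1: derive flow(a,c) via R0 from knows(a,c)
round 1: derive flow(c,a) via R0 from knows(c,a)
round 1: derive flow(c,c) via R0 from knows(c,c)
round 1: derive flow(c,g) via R0 from knows(c,g)
round 1: derive flow(g,a) via R0 from knows(g,a)
round 1: derive flow(g,c) via R0 from knows(g,c)
round 1: derive flow(g,g) via R0 from knows(g,g)
round 1: derive flow(g,j) via R0 from knows(g,j)
round 1: derive flow(h,h) via R0 from knows(h,h)
round 1: derive flow(j,c) via R0 from knows(j,c)
round 1: derive flow(j,g) via R0 from knows(j,g)
round 2: derive flow(a,a) via R1 from flow(a,c), knows(c,a)
round 2: derive flow(a,g) via R1 from flow(a,c), knows(c,g)
round 2: derive flow(c,j) via R1 from flow(c,g), knows(g,j)
round 2: derive flow(j,a) via R1 from flow(j,c), knows(c,a)
round 2: derive flow(j,j) via R1 from flow(j,g), knows(g,j)
round 3: derive flow(a,j) via R1 from flow(a,g), knows(g,j)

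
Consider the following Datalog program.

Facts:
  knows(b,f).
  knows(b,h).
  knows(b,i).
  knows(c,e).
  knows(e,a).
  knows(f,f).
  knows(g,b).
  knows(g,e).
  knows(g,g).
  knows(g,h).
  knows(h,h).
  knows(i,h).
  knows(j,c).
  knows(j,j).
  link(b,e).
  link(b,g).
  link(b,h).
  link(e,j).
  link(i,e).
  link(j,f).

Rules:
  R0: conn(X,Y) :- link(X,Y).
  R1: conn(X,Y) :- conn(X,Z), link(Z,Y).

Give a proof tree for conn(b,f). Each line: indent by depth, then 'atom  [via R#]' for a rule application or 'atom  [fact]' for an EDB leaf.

conn(b,f)  [via R1]
  conn(b,j)  [via R1]
    conn(b,e)  [via R0]
      link(b,e)  [fact]
    link(e,j)  [fact]
  link(j,f)  [fact]

round 1: derive conn(b,e) via R0 from link(b,e)
round 1: derive conn(b,g) via R0 from link(b,g)
round 1: derive conn(b,h) via R0 from link(b,h)
round 1: derive conn(e,j) via R0 from link(e,j)
round 1: derive conn(i,e) via R0 from link(i,e)
round 1: derive conn(j,f) via R0 from link(j,f)
round 2: derive conn(b,j) via R1 from conn(b,e), link(e,j)
round 2: derive conn(e,f) via R1 from conn(e,j), link(j,f)
round 2: derive conn(i,j) via R1 from conn(i,e), link(e,j)
round 3: derive conn(b,f) via R1 from conn(b,j), link(j,f)
round 3: derive conn(i,f) via R1 from conn(i,j), link(j,f)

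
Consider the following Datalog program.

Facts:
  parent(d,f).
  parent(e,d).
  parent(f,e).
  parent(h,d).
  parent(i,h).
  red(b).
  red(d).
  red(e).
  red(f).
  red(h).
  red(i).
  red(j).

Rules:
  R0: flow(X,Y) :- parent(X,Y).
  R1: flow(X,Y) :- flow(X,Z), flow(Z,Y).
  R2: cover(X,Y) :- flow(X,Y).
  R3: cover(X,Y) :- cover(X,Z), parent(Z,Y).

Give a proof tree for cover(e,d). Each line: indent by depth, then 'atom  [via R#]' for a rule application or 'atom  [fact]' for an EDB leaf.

round 1: derive flow(d,f) via R0 from parent(d,f)
round 1: derive flow(e,d) via R0 from parent(e,d)
round 1: derive flow(f,e) via R0 from parent(f,e)
round 1: derive flow(h,d) via R0 from parent(h,d)
round 1: derive flow(i,h) via R0 from parent(i,h)
round 2: derive flow(d,e) via R1 from flow(d,f), flow(f,e)
round 2: derive flow(e,f) via R1 from flow(e,d), flow(d,f)
round 2: derive flow(f,d) via R1 from flow(f,e), flow(e,d)
round 2: derive flow(h,f) via R1 from flow(h,d), flow(d,f)
round 2: derive flow(i,d) via R1 from flow(i,h), flow(h,d)
round 2: derive cover(d,f) via R2 from flow(d,f)
round 2: derive cover(e,d) via R2 from flow(e,d)
round 2: derive cover(f,e) via R2 from flow(f,e)
round 2: derive cover(h,d) via R2 from flow(h,d)
round 2: derive cover(i,h) via R2 from flow(i,h)
round 3: derive flow(d,d) via R1 from flow(d,e), flow(e,d)
round 3: derive flow(e,e) via R1 from flow(e,d), flow(d,e)
round 3: derive flow(f,f) via R1 from flow(f,d), flow(d,f)
round 3: derive flow(h,e) via R1 from flow(h,d), flow(d,e)
round 3: derive flow(i,e) via R1 from flow(i,d), flow(d,e)
round 3: derive flow(i,f) via R1 from flow(i,d), flow(d,f)
round 3: derive cover(d,e) via R2 from flow(d,e)
round 3: derive cover(e,f) via R2 from flow(e,f)
round 3: derive cover(f,d) via R2 from flow(f,d)
round 3: derive cover(h,f) via R2 from flow(h,f)
round 3: derive cover(i,d) via R2 from flow(i,d)
round 4: derive cover(d,d) via R2 from flow(d,d)
round 4: derive cover(e,e) via R2 from flow(e,e)
round 4: derive cover(f,f) via R2 from flow(f,f)
round 4: derive cover(h,e) via R2 from flow(h,e)
round 4: derive cover(i,e) via R2 from flow(i,e)
round 4: derive cover(i,f) via R2 from flow(i,f)

cover(e,d)  [via R2]
  flow(e,d)  [via R0]
    parent(e,d)  [fact]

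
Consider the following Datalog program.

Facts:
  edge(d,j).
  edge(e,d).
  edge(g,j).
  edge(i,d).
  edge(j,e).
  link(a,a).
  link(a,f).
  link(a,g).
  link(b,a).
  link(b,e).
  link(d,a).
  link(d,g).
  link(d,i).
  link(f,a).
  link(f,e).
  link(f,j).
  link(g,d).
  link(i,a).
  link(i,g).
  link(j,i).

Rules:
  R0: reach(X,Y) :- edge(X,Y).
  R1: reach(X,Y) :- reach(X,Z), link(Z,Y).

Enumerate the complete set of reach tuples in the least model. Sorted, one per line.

reach(d,a)
reach(d,d)
reach(d,e)
reach(d,f)
reach(d,g)
reach(d,i)
reach(d,j)
reach(e,a)
reach(e,d)
reach(e,e)
reach(e,f)
reach(e,g)
reach(e,i)
reach(e,j)
reach(g,a)
reach(g,d)
reach(g,e)
reach(g,f)
reach(g,g)
reach(g,i)
reach(g,j)
reach(i,a)
reach(i,d)
reach(i,e)
reach(i,f)
reach(i,g)
reach(i,i)
reach(i,j)
reach(j,e)

round 1: derive reach(d,j) via R0 from edge(d,j)
round 1: derive reach(e,d) via R0 from edge(e,d)
round 1: derive reach(g,j) via R0 from edge(g,j)
round 1: derive reach(i,d) via R0 from edge(i,d)
round 1: derive reach(j,e) via R0 from edge(j,e)
round 2: derive reach(d,i) via R1 from reach(d,j), link(j,i)
round 2: derive reach(e,a) via R1 from reach(e,d), link(d,a)
round 2: derive reach(e,g) via R1 from reach(e,d), link(d,g)
round 2: derive reach(e,i) via R1 from reach(e,d), link(d,i)
round 2: derive reach(g,i) via R1 from reach(g,j), link(j,i)
round 2: derive reach(i,a) via R1 from reach(i,d), link(d,a)
round 2: derive reach(i,g) via R1 from reach(i,d), link(d,g)
round 2: derive reach(i,i) via R1 from reach(i,d), link(d,i)
round 3: derive reach(d,a) via R1 from reach(d,i), link(i,a)
round 3: derive reach(d,g) via R1 from reach(d,i), link(i,g)
round 3: derive reach(e,f) via R1 from reach(e,a), link(a,f)
round 3: derive reach(g,a) via R1 from reach(g,i), link(i,a)
round 3: derive reach(g,g) via R1 from reach(g,i), link(i,g)
round 3: derive reach(i,f) via R1 from reach(i,a), link(a,f)
round 4: derive reach(d,d) via R1 from reach(d,g), link(g,d)
round 4: derive reach(d,f) via R1 from reach(d,a), link(a,f)
round 4: derive reach(e,e) via R1 from reach(e,f), link(f,e)
round 4: derive reach(e,j) via R1 from reach(e,f), link(f,j)
round 4: derive reach(g,d) via R1 from reach(g,g), link(g,d)
round 4: derive reach(g,f) via R1 from reach(g,a), link(a,f)
round 4: derive reach(i,e) via R1 from reach(i,f), link(f,e)
round 4: derive reach(i,j) via R1 from reach(i,f), link(f,j)
round 5: derive reach(d,e) via R1 from reach(d,f), link(f,e)
round 5: derive reach(g,e) via R1 from reach(g,f), link(f,e)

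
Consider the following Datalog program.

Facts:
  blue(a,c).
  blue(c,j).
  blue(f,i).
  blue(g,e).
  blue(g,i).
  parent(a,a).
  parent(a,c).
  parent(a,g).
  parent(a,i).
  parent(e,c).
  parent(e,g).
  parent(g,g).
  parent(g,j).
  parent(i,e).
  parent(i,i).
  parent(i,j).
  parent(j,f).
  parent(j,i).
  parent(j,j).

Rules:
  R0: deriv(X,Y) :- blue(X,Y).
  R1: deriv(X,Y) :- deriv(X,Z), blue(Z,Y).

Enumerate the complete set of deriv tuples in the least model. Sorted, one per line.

deriv(a,c)
deriv(a,j)
deriv(c,j)
deriv(f,i)
deriv(g,e)
deriv(g,i)

round 1: derive deriv(a,c) via R0 from blue(a,c)
round 1: derive deriv(c,j) via R0 from blue(c,j)
round 1: derive deriv(f,i) via R0 from blue(f,i)
round 1: derive deriv(g,e) via R0 from blue(g,e)
round 1: derive deriv(g,i) via R0 from blue(g,i)
round 2: derive deriv(a,j) via R1 from deriv(a,c), blue(c,j)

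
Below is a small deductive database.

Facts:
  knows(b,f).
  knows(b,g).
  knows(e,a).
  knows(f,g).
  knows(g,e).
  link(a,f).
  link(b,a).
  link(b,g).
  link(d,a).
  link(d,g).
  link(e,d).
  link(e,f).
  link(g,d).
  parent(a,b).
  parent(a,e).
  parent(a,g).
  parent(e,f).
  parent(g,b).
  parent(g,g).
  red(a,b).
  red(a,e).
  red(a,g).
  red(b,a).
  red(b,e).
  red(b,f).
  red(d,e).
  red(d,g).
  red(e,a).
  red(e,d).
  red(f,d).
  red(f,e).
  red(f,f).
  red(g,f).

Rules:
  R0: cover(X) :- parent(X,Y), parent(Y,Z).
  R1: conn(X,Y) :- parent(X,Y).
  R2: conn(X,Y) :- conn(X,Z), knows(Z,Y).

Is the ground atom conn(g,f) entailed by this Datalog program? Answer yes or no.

yes

round 1: derive conn(a,b) via R1 from parent(a,b)
round 1: derive conn(a,e) via R1 from parent(a,e)
round 1: derive conn(a,g) via R1 from parent(a,g)
round 1: derive conn(e,f) via R1 from parent(e,f)
round 1: derive conn(g,b) via R1 from parent(g,b)
round 1: derive conn(g,g) via R1 from parent(g,g)
round 2: derive conn(a,a) via R2 from conn(a,e), knows(e,a)
round 2: derive conn(a,f) via R2 from conn(a,b), knows(b,f)
round 2: derive conn(e,g) via R2 from conn(e,f), knows(f,g)
round 2: derive conn(g,e) via R2 from conn(g,g), knows(g,e)
round 2: derive conn(g,f) via R2 from conn(g,b), knows(b,f)
round 3: derive conn(e,e) via R2 from conn(e,g), knows(g,e)
round 3: derive conn(g,a) via R2 from conn(g,e), knows(e,a)
round 4: derive conn(e,a) via R2 from conn(e,e), knows(e,a)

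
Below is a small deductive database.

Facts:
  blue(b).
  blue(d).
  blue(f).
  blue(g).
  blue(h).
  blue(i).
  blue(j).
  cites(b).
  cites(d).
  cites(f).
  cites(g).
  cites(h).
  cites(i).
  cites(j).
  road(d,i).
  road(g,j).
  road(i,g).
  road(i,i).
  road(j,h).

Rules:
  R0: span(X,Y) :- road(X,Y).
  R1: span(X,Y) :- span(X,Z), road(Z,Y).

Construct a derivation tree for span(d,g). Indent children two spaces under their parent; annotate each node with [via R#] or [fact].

round 1: derive span(d,i) via R0 from road(d,i)
round 1: derive span(g,j) via R0 from road(g,j)
round 1: derive span(i,g) via R0 from road(i,g)
round 1: derive span(i,i) via R0 from road(i,i)
round 1: derive span(j,h) via R0 from road(j,h)
round 2: derive span(d,g) via R1 from span(d,i), road(i,g)
round 2: derive span(g,h) via R1 from span(g,j), road(j,h)
round 2: derive span(i,j) via R1 from span(i,g), road(g,j)
round 3: derive span(d,j) via R1 from span(d,g), road(g,j)
round 3: derive span(i,h) via R1 from span(i,j), road(j,h)
round 4: derive span(d,h) via R1 from span(d,j), road(j,h)

span(d,g)  [via R1]
  span(d,i)  [via R0]
    road(d,i)  [fact]
  road(i,g)  [fact]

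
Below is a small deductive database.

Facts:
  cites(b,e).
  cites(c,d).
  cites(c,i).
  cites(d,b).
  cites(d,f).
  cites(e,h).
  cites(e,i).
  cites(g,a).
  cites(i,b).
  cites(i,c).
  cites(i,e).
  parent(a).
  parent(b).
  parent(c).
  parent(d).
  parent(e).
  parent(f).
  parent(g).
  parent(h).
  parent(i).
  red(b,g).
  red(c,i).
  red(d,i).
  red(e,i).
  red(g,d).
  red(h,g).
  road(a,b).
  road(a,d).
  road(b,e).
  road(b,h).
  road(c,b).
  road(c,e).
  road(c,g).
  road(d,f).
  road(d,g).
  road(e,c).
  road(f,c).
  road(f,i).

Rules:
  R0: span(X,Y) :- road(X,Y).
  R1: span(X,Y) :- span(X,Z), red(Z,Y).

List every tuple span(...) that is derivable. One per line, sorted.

span(a,b)
span(a,d)
span(a,g)
span(a,i)
span(b,d)
span(b,e)
span(b,g)
span(b,h)
span(b,i)
span(c,b)
span(c,d)
span(c,e)
span(c,g)
span(c,i)
span(d,d)
span(d,f)
span(d,g)
span(d,i)
span(e,c)
span(e,i)
span(f,c)
span(f,i)

round 1: derive span(a,b) via R0 from road(a,b)
round 1: derive span(a,d) via R0 from road(a,d)
round 1: derive span(b,e) via R0 from road(b,e)
round 1: derive span(b,h) via R0 from road(b,h)
round 1: derive span(c,b) via R0 from road(c,b)
round 1: derive span(c,e) via R0 from road(c,e)
round 1: derive span(c,g) via R0 from road(c,g)
round 1: derive span(d,f) via R0 from road(d,f)
round 1: derive span(d,g) via R0 from road(d,g)
round 1: derive span(e,c) via R0 from road(e,c)
round 1: derive span(f,c) via R0 from road(f,c)
round 1: derive span(f,i) via R0 from road(f,i)
round 2: derive span(a,g) via R1 from span(a,b), red(b,g)
round 2: derive span(a,i) via R1 from span(a,d), red(d,i)
round 2: derive span(b,g) via R1 from span(b,h), red(h,g)
round 2: derive span(b,i) via R1 from span(b,e), red(e,i)
round 2: derive span(c,d) via R1 from span(c,g), red(g,d)
round 2: derive span(c,i) via R1 from span(c,e), red(e,i)
round 2: derive span(d,d) via R1 from span(d,g), red(g,d)
round 2: derive span(e,i) via R1 from span(e,c), red(c,i)
round 3: derive span(b,d) via R1 from span(b,g), red(g,d)
round 3: derive span(d,i) via R1 from span(d,d), red(d,i)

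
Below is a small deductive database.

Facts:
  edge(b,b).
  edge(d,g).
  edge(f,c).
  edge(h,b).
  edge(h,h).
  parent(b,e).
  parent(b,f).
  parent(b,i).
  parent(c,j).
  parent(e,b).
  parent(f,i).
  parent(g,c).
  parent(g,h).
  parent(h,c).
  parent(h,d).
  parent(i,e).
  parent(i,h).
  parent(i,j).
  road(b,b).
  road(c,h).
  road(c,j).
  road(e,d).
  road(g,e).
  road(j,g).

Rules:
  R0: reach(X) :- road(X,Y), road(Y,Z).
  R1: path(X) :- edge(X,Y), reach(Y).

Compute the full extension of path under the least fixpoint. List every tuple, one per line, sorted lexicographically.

round 1: derive reach(b) via R0 from road(b,b), road(b,b)
round 1: derive reach(c) via R0 from road(c,j), road(j,g)
round 1: derive reach(g) via R0 from road(g,e), road(e,d)
round 1: derive reach(j) via R0 from road(j,g), road(g,e)
round 2: derive path(b) via R1 from edge(b,b), reach(b)
round 2: derive path(d) via R1 from edge(d,g), reach(g)
round 2: derive path(f) via R1 from edge(f,c), reach(c)
round 2: derive path(h) via R1 from edge(h,b), reach(b)

path(b)
path(d)
path(f)
path(h)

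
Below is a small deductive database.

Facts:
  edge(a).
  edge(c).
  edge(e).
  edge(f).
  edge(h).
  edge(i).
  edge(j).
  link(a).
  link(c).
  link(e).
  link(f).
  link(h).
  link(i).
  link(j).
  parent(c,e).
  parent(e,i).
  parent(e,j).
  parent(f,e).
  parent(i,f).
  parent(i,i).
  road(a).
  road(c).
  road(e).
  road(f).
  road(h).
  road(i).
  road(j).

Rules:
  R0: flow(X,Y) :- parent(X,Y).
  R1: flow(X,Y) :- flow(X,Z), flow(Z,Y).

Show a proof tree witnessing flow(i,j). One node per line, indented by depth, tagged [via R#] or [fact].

round 1: derive flow(c,e) via R0 from parent(c,e)
round 1: derive flow(e,i) via R0 from parent(e,i)
round 1: derive flow(e,j) via R0 from parent(e,j)
round 1: derive flow(f,e) via R0 from parent(f,e)
round 1: derive flow(i,f) via R0 from parent(i,f)
round 1: derive flow(i,i) via R0 from parent(i,i)
round 2: derive flow(c,i) via R1 from flow(c,e), flow(e,i)
round 2: derive flow(c,j) via R1 from flow(c,e), flow(e,j)
round 2: derive flow(e,f) via R1 from flow(e,i), flow(i,f)
round 2: derive flow(f,i) via R1 from flow(f,e), flow(e,i)
round 2: derive flow(f,j) via R1 from flow(f,e), flow(e,j)
round 2: derive flow(i,e) via R1 from flow(i,f), flow(f,e)
round 3: derive flow(c,f) via R1 from flow(c,e), flow(e,f)
round 3: derive flow(e,e) via R1 from flow(e,f), flow(f,e)
round 3: derive flow(f,f) via R1 from flow(f,e), flow(e,f)
round 3: derive flow(i,j) via R1 from flow(i,e), flow(e,j)

flow(i,j)  [via R1]
  flow(i,e)  [via R1]
    flow(i,f)  [via R0]
      parent(i,f)  [fact]
    flow(f,e)  [via R0]
      parent(f,e)  [fact]
  flow(e,j)  [via R0]
    parent(e,j)  [fact]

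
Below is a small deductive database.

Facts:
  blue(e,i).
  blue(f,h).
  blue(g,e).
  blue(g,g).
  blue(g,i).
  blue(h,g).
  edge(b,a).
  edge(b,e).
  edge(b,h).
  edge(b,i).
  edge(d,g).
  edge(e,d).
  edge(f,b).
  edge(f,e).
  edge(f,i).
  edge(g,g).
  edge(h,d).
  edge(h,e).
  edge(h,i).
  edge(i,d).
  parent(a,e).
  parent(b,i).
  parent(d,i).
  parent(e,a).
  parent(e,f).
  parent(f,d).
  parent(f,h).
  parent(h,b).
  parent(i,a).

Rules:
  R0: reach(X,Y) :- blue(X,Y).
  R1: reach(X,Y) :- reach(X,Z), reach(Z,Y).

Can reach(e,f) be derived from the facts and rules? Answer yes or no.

round 1: derive reach(e,i) via R0 from blue(e,i)
round 1: derive reach(f,h) via R0 from blue(f,h)
round 1: derive reach(g,e) via R0 from blue(g,e)
round 1: derive reach(g,g) via R0 from blue(g,g)
round 1: derive reach(g,i) via R0 from blue(g,i)
round 1: derive reach(h,g) via R0 from blue(h,g)
round 2: derive reach(f,g) via R1 from reach(f,h), reach(h,g)
round 2: derive reach(h,e) via R1 from reach(h,g), reach(g,e)
round 2: derive reach(h,i) via R1 from reach(h,g), reach(g,i)
round 3: derive reach(f,e) via R1 from reach(f,g), reach(g,e)
round 3: derive reach(f,i) via R1 from reach(f,g), reach(g,i)

no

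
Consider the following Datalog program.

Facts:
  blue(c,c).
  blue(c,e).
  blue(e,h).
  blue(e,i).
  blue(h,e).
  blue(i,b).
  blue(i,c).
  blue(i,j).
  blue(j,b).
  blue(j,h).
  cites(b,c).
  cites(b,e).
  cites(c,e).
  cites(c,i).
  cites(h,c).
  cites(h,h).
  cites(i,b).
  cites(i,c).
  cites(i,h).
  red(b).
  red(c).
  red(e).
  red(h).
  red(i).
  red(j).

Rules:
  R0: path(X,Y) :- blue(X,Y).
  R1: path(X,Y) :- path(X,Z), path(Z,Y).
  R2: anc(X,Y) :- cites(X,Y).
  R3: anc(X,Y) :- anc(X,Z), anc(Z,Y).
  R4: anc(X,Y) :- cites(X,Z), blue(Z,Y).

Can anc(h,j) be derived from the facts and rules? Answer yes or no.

round 1: derive anc(b,c) via R2 from cites(b,c)
round 1: derive anc(b,e) via R2 from cites(b,e)
round 1: derive anc(c,e) via R2 from cites(c,e)
round 1: derive anc(c,i) via R2 from cites(c,i)
round 1: derive anc(h,c) via R2 from cites(h,c)
round 1: derive anc(h,h) via R2 from cites(h,h)
round 1: derive anc(i,b) via R2 from cites(i,b)
round 1: derive anc(i,c) via R2 from cites(i,c)
round 1: derive anc(i,h) via R2 from cites(i,h)
round 1: derive anc(b,h) via R4 from cites(b,e), blue(e,h)
round 1: derive anc(b,i) via R4 from cites(b,e), blue(e,i)
round 1: derive anc(c,b) via R4 from cites(c,i), blue(i,b)
round 1: derive anc(c,c) via R4 from cites(c,i), blue(i,c)
round 1: derive anc(c,h) via R4 from cites(c,e), blue(e,h)
round 1: derive anc(c,j) via R4 from cites(c,i), blue(i,j)
round 1: derive anc(h,e) via R4 from cites(h,c), blue(c,e)
round 1: derive anc(i,e) via R4 from cites(i,c), blue(c,e)
round 2: derive anc(b,b) via R3 from anc(b,c), anc(c,b)
round 2: derive anc(b,j) via R3 from anc(b,c), anc(c,j)
round 2: derive anc(h,b) via R3 from anc(h,c), anc(c,b)
round 2: derive anc(h,i) via R3 from anc(h,c), anc(c,i)
round 2: derive anc(h,j) via R3 from anc(h,c), anc(c,j)
round 2: derive anc(i,i) via R3 from anc(i,b), anc(b,i)
round 2: derive anc(i,j) via R3 from anc(i,c), anc(c,j)

yes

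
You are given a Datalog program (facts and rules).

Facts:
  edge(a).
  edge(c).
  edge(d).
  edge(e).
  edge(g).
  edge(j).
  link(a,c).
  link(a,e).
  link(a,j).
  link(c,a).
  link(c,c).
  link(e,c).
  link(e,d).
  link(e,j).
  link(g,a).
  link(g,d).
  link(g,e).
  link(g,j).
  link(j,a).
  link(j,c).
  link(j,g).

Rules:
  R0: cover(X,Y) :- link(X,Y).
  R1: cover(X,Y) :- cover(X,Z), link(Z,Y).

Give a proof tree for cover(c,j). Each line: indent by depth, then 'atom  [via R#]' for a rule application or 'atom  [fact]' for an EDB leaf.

cover(c,j)  [via R1]
  cover(c,a)  [via R0]
    link(c,a)  [fact]
  link(a,j)  [fact]

round 1: derive cover(a,c) via R0 from link(a,c)
round 1: derive cover(a,e) via R0 from link(a,e)
round 1: derive cover(a,j) via R0 from link(a,j)
round 1: derive cover(c,a) via R0 from link(c,a)
round 1: derive cover(c,c) via R0 from link(c,c)
round 1: derive cover(e,c) via R0 from link(e,c)
round 1: derive cover(e,d) via R0 from link(e,d)
round 1: derive cover(e,j) via R0 from link(e,j)
round 1: derive cover(g,a) via R0 from link(g,a)
round 1: derive cover(g,d) via R0 from link(g,d)
round 1: derive cover(g,e) via R0 from link(g,e)
round 1: derive cover(g,j) via R0 from link(g,j)
round 1: derive cover(j,a) via R0 from link(j,a)
round 1: derive cover(j,c) via R0 from link(j,c)
round 1: derive cover(j,g) via R0 from link(j,g)
round 2: derive cover(a,a) via R1 from cover(a,c), link(c,a)
round 2: derive cover(a,d) via R1 from cover(a,e), link(e,d)
round 2: derive cover(a,g) via R1 from cover(a,j), link(j,g)
round 2: derive cover(c,e) via R1 from cover(c,a), link(a,e)
round 2: derive cover(c,j) via R1 from cover(c,a), link(a,j)
round 2: derive cover(e,a) via R1 from cover(e,c), link(c,a)
round 2: derive cover(e,g) via R1 from cover(e,j), link(j,g)
round 2: derive cover(g,c) via R1 from cover(g,a), link(a,c)
round 2: derive cover(g,g) via R1 from cover(g,j), link(j,g)
round 2: derive cover(j,d) via R1 from cover(j,g), link(g,d)
round 2: derive cover(j,e) via R1 from cover(j,a), link(a,e)
round 2: derive cover(j,j) via R1 from cover(j,a), link(a,j)
round 3: derive cover(c,d) via R1 from cover(c,e), link(e,d)
round 3: derive cover(c,g) via R1 from cover(c,j), link(j,g)
round 3: derive cover(e,e) via R1 from cover(e,a), link(a,e)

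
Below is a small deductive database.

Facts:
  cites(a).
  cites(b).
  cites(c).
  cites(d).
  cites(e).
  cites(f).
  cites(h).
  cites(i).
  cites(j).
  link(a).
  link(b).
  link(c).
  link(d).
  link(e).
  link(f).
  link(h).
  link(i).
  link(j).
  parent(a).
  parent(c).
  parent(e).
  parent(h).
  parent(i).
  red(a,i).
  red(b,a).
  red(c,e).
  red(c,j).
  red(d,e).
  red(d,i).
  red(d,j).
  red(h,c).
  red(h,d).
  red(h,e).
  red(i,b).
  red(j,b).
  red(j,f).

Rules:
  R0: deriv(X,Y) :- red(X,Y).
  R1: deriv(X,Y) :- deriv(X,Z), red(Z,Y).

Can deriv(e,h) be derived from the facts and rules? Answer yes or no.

round 1: derive deriv(a,i) via R0 from red(a,i)
round 1: derive deriv(b,a) via R0 from red(b,a)
round 1: derive deriv(c,e) via R0 from red(c,e)
round 1: derive deriv(c,j) via R0 from red(c,j)
round 1: derive deriv(d,e) via R0 from red(d,e)
round 1: derive deriv(d,i) via R0 from red(d,i)
round 1: derive deriv(d,j) via R0 from red(d,j)
round 1: derive deriv(h,c) via R0 from red(h,c)
round 1: derive deriv(h,d) via R0 from red(h,d)
round 1: derive deriv(h,e) via R0 from red(h,e)
round 1: derive deriv(i,b) via R0 from red(i,b)
round 1: derive deriv(j,b) via R0 from red(j,b)
round 1: derive deriv(j,f) via R0 from red(j,f)
round 2: derive deriv(a,b) via R1 from deriv(a,i), red(i,b)
round 2: derive deriv(b,i) via R1 from deriv(b,a), red(a,i)
round 2: derive deriv(c,b) via R1 from deriv(c,j), red(j,b)
round 2: derive deriv(c,f) via R1 from deriv(c,j), red(j,f)
round 2: derive deriv(d,b) via R1 from deriv(d,i), red(i,b)
round 2: derive deriv(d,f) via R1 from deriv(d,j), red(j,f)
round 2: derive deriv(h,i) via R1 from deriv(h,d), red(d,i)
round 2: derive deriv(h,j) via R1 from deriv(h,c), red(c,j)
round 2: derive deriv(i,a) via R1 from deriv(i,b), red(b,a)
round 2: derive deriv(j,a) via R1 from deriv(j,b), red(b,a)
round 3: derive deriv(a,a) via R1 from deriv(a,b), red(b,a)
round 3: derive deriv(b,b) via R1 from deriv(b,i), red(i,b)
round 3: derive deriv(c,a) via R1 from deriv(c,b), red(b,a)
round 3: derive deriv(d,a) via R1 from deriv(d,b), red(b,a)
round 3: derive deriv(h,b) via R1 from deriv(h,i), red(i,b)
round 3: derive deriv(h,f) via R1 from deriv(h,j), red(j,f)
round 3: derive deriv(i,i) via R1 from deriv(i,a), red(a,i)
round 3: derive deriv(j,i) via R1 from deriv(j,a), red(a,i)
round 4: derive deriv(c,i) via R1 from deriv(c,a), red(a,i)
round 4: derive deriv(h,a) via R1 from deriv(h,b), red(b,a)

no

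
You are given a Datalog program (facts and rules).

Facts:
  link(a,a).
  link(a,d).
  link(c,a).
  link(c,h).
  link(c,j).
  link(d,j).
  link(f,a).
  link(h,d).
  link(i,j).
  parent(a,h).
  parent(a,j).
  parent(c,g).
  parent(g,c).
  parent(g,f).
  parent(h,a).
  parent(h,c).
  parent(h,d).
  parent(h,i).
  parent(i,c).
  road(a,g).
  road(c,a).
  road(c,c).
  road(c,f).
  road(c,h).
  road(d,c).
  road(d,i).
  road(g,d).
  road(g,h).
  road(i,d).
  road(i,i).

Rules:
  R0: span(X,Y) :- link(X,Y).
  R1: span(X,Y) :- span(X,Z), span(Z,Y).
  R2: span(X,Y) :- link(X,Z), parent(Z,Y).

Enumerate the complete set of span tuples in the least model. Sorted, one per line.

span(a,a)
span(a,d)
span(a,h)
span(a,j)
span(c,a)
span(c,c)
span(c,d)
span(c,h)
span(c,i)
span(c,j)
span(d,j)
span(f,a)
span(f,d)
span(f,h)
span(f,j)
span(h,d)
span(h,j)
span(i,j)

round 1: derive span(a,a) via R0 from link(a,a)
round 1: derive span(a,d) via R0 from link(a,d)
round 1: derive span(c,a) via R0 from link(c,a)
round 1: derive span(c,h) via R0 from link(c,h)
round 1: derive span(c,j) via R0 from link(c,j)
round 1: derive span(d,j) via R0 from link(d,j)
round 1: derive span(f,a) via R0 from link(f,a)
round 1: derive span(h,d) via R0 from link(h,d)
round 1: derive span(i,j) via R0 from link(i,j)
round 1: derive span(a,h) via R2 from link(a,a), parent(a,h)
round 1: derive span(a,j) via R2 from link(a,a), parent(a,j)
round 1: derive span(c,c) via R2 from link(c,h), parent(h,c)
round 1: derive span(c,d) via R2 from link(c,h), parent(h,d)
round 1: derive span(c,i) via R2 from link(c,h), parent(h,i)
round 1: derive span(f,h) via R2 from link(f,a), parent(a,h)
round 1: derive span(f,j) via R2 from link(f,a), parent(a,j)
round 2: derive span(f,d) via R1 from span(f,a), span(a,d)
round 2: derive span(h,j) via R1 from span(h,d), span(d,j)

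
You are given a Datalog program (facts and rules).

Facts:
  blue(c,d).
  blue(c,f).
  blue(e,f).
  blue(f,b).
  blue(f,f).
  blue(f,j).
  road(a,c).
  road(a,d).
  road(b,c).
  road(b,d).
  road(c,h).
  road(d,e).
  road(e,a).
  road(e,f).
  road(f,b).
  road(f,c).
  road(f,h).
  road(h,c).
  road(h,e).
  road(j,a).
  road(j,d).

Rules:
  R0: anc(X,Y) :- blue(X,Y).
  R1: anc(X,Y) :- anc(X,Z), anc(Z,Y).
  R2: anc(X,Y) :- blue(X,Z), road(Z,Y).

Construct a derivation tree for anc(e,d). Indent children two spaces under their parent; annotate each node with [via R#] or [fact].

anc(e,d)  [via R1]
  anc(e,c)  [via R2]
    blue(e,f)  [fact]
    road(f,c)  [fact]
  anc(c,d)  [via R0]
    blue(c,d)  [fact]

round 1: derive anc(c,d) via R0 from blue(c,d)
round 1: derive anc(c,f) via R0 from blue(c,f)
round 1: derive anc(e,f) via R0 from blue(e,f)
round 1: derive anc(f,b) via R0 from blue(f,b)
round 1: derive anc(f,f) via R0 from blue(f,f)
round 1: derive anc(f,j) via R0 from blue(f,j)
round 1: derive anc(c,b) via R2 from blue(c,f), road(f,b)
round 1: derive anc(c,c) via R2 from blue(c,f), road(f,c)
round 1: derive anc(c,e) via R2 from blue(c,d), road(d,e)
round 1: derive anc(c,h) via R2 from blue(c,f), road(f,h)
round 1: derive anc(e,b) via R2 from blue(e,f), road(f,b)
round 1: derive anc(e,c) via R2 from blue(e,f), road(f,c)
round 1: derive anc(e,h) via R2 from blue(e,f), road(f,h)
round 1: derive anc(f,a) via R2 from blue(f,j), road(j,a)
round 1: derive anc(f,c) via R2 from blue(f,b), road(b,c)
round 1: derive anc(f,d) via R2 from blue(f,b), road(b,d)
round 1: derive anc(f,h) via R2 from blue(f,f), road(f,h)
round 2: derive anc(c,a) via R1 from anc(c,f), anc(f,a)
round 2: derive anc(c,j) via R1 from anc(c,f), anc(f,j)
round 2: derive anc(e,a) via R1 from anc(e,f), anc(f,a)
round 2: derive anc(e,d) via R1 from anc(e,c), anc(c,d)
round 2: derive anc(e,e) via R1 from anc(e,c), anc(c,e)
round 2: derive anc(e,j) via R1 from anc(e,f), anc(f,j)
round 2: derive anc(f,e) via R1 from anc(f,c), anc(c,e)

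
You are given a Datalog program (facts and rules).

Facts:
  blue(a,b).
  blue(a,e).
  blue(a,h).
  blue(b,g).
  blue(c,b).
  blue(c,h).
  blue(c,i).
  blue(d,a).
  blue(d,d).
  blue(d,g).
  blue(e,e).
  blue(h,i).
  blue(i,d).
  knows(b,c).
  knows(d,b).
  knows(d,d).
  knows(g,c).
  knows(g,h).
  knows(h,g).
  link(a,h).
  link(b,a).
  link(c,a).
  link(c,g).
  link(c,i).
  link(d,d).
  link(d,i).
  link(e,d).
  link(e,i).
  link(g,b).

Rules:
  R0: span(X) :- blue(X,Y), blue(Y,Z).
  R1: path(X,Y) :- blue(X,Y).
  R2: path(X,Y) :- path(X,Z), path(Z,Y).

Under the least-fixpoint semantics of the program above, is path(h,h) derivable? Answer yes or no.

yes

round 1: derive path(a,b) via R1 from blue(a,b)
round 1: derive path(a,e) via R1 from blue(a,e)
round 1: derive path(a,h) via R1 from blue(a,h)
round 1: derive path(b,g) via R1 from blue(b,g)
round 1: derive path(c,b) via R1 from blue(c,b)
round 1: derive path(c,h) via R1 from blue(c,h)
round 1: derive path(c,i) via R1 from blue(c,i)
round 1: derive path(d,a) via R1 from blue(d,a)
round 1: derive path(d,d) via R1 from blue(d,d)
round 1: derive path(d,g) via R1 from blue(d,g)
round 1: derive path(e,e) via R1 from blue(e,e)
round 1: derive path(h,i) via R1 from blue(h,i)
round 1: derive path(i,d) via R1 from blue(i,d)
round 2: derive path(a,g) via R2 from path(a,b), path(b,g)
round 2: derive path(a,i) via R2 from path(a,h), path(h,i)
round 2: derive path(c,d) via R2 from path(c,i), path(i,d)
round 2: derive path(c,g) via R2 from path(c,b), path(b,g)
round 2: derive path(d,b) via R2 from path(d,a), path(a,b)
round 2: derive path(d,e) via R2 from path(d,a), path(a,e)
round 2: derive path(d,h) via R2 from path(d,a), path(a,h)
round 2: derive path(h,d) via R2 from path(h,i), path(i,d)
round 2: derive path(i,a) via R2 from path(i,d), path(d,a)
round 2: derive path(i,g) via R2 from path(i,d), path(d,g)
round 3: derive path(a,a) via R2 from path(a,i), path(i,a)
round 3: derive path(a,d) via R2 from path(a,h), path(h,d)
round 3: derive path(c,a) via R2 from path(c,d), path(d,a)
round 3: derive path(c,e) via R2 from path(c,d), path(d,e)
round 3: derive path(d,i) via R2 from path(d,a), path(a,i)
round 3: derive path(h,a) via R2 from path(h,d), path(d,a)
round 3: derive path(h,b) via R2 from path(h,d), path(d,b)
round 3: derive path(h,e) via R2 from path(h,d), path(d,e)
round 3: derive path(h,g) via R2 from path(h,d), path(d,g)
round 3: derive path(h,h) via R2 from path(h,d), path(d,h)
round 3: derive path(i,b) via R2 from path(i,a), path(a,b)
round 3: derive path(i,e) via R2 from path(i,a), path(a,e)
round 3: derive path(i,h) via R2 from path(i,a), path(a,h)
round 3: derive path(i,i) via R2 from path(i,a), path(a,i)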